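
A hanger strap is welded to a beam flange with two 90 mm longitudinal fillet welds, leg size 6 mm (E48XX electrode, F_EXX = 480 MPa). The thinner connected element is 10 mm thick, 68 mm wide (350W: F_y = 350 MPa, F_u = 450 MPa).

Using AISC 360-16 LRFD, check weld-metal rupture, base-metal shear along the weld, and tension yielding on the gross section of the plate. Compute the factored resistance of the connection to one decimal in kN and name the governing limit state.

164.9 kN (weld metal governs)

Weld metal: throat = 0.707×6 = 4.242 mm, L = 2×90 = 180 mm. φR_n = 0.75 × 0.6 × 480 × 4.242 × 180 = 164.9 kN.
Base metal shear (10 mm plate): yield φR_n = 1.0×0.6×350×10×180 = 378.0 kN; rupture φR_n = 0.75×0.6×450×10×180 = 364.5 kN; take 364.5 kN (rupture).
Tension yield (gross): A_g = 68×10 = 680 mm². φR_n = 0.90 × 350 × 680 = 214.2 kN.
Governing: min(164.9, 364.5, 214.2) = 164.9 kN → weld metal.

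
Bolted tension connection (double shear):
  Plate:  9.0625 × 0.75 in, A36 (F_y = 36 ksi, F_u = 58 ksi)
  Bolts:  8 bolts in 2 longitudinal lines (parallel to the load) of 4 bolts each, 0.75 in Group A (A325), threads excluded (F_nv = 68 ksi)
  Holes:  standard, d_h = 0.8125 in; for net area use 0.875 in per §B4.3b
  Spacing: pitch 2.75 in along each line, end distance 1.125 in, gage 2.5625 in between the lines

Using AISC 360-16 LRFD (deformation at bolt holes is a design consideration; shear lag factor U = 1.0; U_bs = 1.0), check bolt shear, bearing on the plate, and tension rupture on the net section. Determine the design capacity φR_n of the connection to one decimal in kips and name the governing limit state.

Bolt shear: A_b = π(0.75)²/4 = 0.44179 in². φR_n = 0.75 × 68 × 0.44179 × 8 × 2 = 360.5 kips.
Bearing (0.75 in plate, F_u = 58 ksi): end bolts L_c = 1.125 − 0.8125/2 = 0.71875, R_n = min(1.2×0.71875×0.75×58, 2.4×0.75×0.75×58) = 37.519 kips/bolt; interior L_c = 2.75 − 0.8125 = 1.9375, R_n = 78.3 kips/bolt. φR_n = 0.75 × (2×37.519 + 6×78.3) = 408.6 kips.
Tension rupture (net): A_n = (9.0625 − 2×0.875)×0.75 = 5.4844 in² (U = 1.0, A_e = A_n). φR_n = 0.75 × 58 × 5.4844 = 238.6 kips.
Governing: min(360.5, 408.6, 238.6) = 238.6 kips → net-section rupture.

238.6 kips (net-section rupture governs)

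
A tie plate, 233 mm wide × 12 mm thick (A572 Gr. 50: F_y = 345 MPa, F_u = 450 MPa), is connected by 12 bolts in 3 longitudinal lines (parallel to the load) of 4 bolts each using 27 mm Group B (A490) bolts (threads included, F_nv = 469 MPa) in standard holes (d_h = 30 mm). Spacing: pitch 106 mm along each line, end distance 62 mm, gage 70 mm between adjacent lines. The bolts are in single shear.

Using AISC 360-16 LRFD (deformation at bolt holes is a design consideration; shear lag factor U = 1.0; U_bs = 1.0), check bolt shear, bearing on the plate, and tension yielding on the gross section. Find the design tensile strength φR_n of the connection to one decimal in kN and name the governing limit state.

868.2 kN (gross-section yield governs)

Bolt shear: A_b = π(27)²/4 = 572.56 mm². φR_n = 0.75 × 469 × 572.56 × 12 × 1 = 2416.8 kN.
Bearing (12 mm plate, F_u = 450 MPa): end bolts L_c = 62 − 30/2 = 47, R_n = min(1.2×47×12×450, 2.4×27×12×450) = 304.56 kN/bolt; interior L_c = 106 − 30 = 76, R_n = 349.92 kN/bolt. φR_n = 0.75 × (3×304.56 + 9×349.92) = 3047.2 kN.
Tension yield (gross): A_g = 233×12 = 2796 mm². φR_n = 0.90 × 345 × 2796 = 868.2 kN.
Governing: min(2416.8, 3047.2, 868.2) = 868.2 kN → gross-section yield.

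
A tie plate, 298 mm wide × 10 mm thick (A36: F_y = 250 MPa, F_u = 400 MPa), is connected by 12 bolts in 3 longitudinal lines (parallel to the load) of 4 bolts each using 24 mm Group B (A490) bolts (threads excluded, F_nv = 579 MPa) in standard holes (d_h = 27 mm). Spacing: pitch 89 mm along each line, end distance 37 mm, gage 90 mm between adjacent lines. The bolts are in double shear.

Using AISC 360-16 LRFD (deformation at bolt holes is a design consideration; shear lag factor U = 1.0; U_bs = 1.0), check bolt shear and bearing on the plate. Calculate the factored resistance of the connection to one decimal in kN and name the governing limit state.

1809.0 kN (bearing governs)

Bolt shear: A_b = π(24)²/4 = 452.39 mm². φR_n = 0.75 × 579 × 452.39 × 12 × 2 = 4714.8 kN.
Bearing (10 mm plate, F_u = 400 MPa): end bolts L_c = 37 − 27/2 = 23.5, R_n = min(1.2×23.5×10×400, 2.4×24×10×400) = 112.8 kN/bolt; interior L_c = 89 − 27 = 62, R_n = 230.4 kN/bolt. φR_n = 0.75 × (3×112.8 + 9×230.4) = 1809.0 kN.
Governing: min(4714.8, 1809.0) = 1809.0 kN → bearing.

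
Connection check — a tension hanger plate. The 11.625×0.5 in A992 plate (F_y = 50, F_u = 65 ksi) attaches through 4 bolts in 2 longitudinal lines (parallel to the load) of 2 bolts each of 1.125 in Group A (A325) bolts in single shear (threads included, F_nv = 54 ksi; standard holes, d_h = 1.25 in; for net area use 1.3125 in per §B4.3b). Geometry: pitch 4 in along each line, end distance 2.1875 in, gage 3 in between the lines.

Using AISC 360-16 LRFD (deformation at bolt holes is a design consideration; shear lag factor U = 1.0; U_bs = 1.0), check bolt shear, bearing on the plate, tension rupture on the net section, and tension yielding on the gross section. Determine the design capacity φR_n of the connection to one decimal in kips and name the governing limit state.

161.0 kips (bolt shear governs)

Bolt shear: A_b = π(1.125)²/4 = 0.99402 in². φR_n = 0.75 × 54 × 0.99402 × 4 × 1 = 161.0 kips.
Bearing (0.5 in plate, F_u = 65 ksi): end bolts L_c = 2.1875 − 1.25/2 = 1.5625, R_n = min(1.2×1.5625×0.5×65, 2.4×1.125×0.5×65) = 60.938 kips/bolt; interior L_c = 4 − 1.25 = 2.75, R_n = 87.75 kips/bolt. φR_n = 0.75 × (2×60.938 + 2×87.75) = 223.0 kips.
Tension rupture (net): A_n = (11.625 − 2×1.3125)×0.5 = 4.5 in² (U = 1.0, A_e = A_n). φR_n = 0.75 × 65 × 4.5 = 219.4 kips.
Tension yield (gross): A_g = 11.625×0.5 = 5.8125 in². φR_n = 0.90 × 50 × 5.8125 = 261.6 kips.
Governing: min(161.0, 223.0, 219.4, 261.6) = 161.0 kips → bolt shear.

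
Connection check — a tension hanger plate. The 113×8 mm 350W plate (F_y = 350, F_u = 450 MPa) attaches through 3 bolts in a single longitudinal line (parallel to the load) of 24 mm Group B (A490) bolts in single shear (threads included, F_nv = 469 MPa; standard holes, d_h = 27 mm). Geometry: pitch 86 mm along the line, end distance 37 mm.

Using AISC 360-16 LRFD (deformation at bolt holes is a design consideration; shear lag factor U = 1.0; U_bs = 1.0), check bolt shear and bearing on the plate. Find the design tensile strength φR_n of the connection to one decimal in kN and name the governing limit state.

387.2 kN (bearing governs)

Bolt shear: A_b = π(24)²/4 = 452.39 mm². φR_n = 0.75 × 469 × 452.39 × 3 × 1 = 477.4 kN.
Bearing (8 mm plate, F_u = 450 MPa): end bolts L_c = 37 − 27/2 = 23.5, R_n = min(1.2×23.5×8×450, 2.4×24×8×450) = 101.52 kN/bolt; interior L_c = 86 − 27 = 59, R_n = 207.36 kN/bolt. φR_n = 0.75 × (1×101.52 + 2×207.36) = 387.2 kN.
Governing: min(477.4, 387.2) = 387.2 kN → bearing.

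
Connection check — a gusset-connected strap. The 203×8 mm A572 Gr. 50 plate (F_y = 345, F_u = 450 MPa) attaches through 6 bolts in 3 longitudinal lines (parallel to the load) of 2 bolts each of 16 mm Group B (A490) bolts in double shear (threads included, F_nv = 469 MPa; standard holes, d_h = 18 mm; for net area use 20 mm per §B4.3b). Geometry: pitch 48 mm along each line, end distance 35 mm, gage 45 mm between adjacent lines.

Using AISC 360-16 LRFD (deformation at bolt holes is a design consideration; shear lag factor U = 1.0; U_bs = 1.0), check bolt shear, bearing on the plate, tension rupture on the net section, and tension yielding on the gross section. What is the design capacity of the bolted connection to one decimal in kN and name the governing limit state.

Bolt shear: A_b = π(16)²/4 = 201.06 mm². φR_n = 0.75 × 469 × 201.06 × 6 × 2 = 848.7 kN.
Bearing (8 mm plate, F_u = 450 MPa): end bolts L_c = 35 − 18/2 = 26, R_n = min(1.2×26×8×450, 2.4×16×8×450) = 112.32 kN/bolt; interior L_c = 48 − 18 = 30, R_n = 129.6 kN/bolt. φR_n = 0.75 × (3×112.32 + 3×129.6) = 544.3 kN.
Tension rupture (net): A_n = (203 − 3×20)×8 = 1144 mm² (U = 1.0, A_e = A_n). φR_n = 0.75 × 450 × 1144 = 386.1 kN.
Tension yield (gross): A_g = 203×8 = 1624 mm². φR_n = 0.90 × 345 × 1624 = 504.3 kN.
Governing: min(848.7, 544.3, 386.1, 504.3) = 386.1 kN → net-section rupture.

386.1 kN (net-section rupture governs)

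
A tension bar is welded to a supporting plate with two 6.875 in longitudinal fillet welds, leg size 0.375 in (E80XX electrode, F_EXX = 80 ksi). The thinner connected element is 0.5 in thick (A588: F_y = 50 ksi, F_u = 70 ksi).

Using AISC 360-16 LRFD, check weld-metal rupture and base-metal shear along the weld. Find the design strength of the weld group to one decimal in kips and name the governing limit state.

Weld metal: throat = 0.707×0.375 = 0.26513 in, L = 2×6.875 = 13.75 in. φR_n = 0.75 × 0.6 × 80 × 0.26513 × 13.75 = 131.2 kips.
Base metal shear (0.5 in plate): yield φR_n = 1.0×0.6×50×0.5×13.75 = 206.3 kips; rupture φR_n = 0.75×0.6×70×0.5×13.75 = 216.6 kips; take 206.3 kips (yield).
Governing: min(131.2, 206.3) = 131.2 kips → weld metal.

131.2 kips (weld metal governs)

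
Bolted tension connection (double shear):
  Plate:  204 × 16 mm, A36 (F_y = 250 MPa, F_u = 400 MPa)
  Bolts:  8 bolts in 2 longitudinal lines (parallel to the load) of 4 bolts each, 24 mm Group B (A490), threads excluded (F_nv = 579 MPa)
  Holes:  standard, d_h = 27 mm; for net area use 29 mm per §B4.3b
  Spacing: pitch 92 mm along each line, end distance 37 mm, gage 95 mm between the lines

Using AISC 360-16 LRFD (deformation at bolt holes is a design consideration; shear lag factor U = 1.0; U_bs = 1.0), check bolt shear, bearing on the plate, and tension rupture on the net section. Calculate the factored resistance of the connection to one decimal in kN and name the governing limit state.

700.8 kN (net-section rupture governs)

Bolt shear: A_b = π(24)²/4 = 452.39 mm². φR_n = 0.75 × 579 × 452.39 × 8 × 2 = 3143.2 kN.
Bearing (16 mm plate, F_u = 400 MPa): end bolts L_c = 37 − 27/2 = 23.5, R_n = min(1.2×23.5×16×400, 2.4×24×16×400) = 180.48 kN/bolt; interior L_c = 92 − 27 = 65, R_n = 368.64 kN/bolt. φR_n = 0.75 × (2×180.48 + 6×368.64) = 1929.6 kN.
Tension rupture (net): A_n = (204 − 2×29)×16 = 2336 mm² (U = 1.0, A_e = A_n). φR_n = 0.75 × 400 × 2336 = 700.8 kN.
Governing: min(3143.2, 1929.6, 700.8) = 700.8 kN → net-section rupture.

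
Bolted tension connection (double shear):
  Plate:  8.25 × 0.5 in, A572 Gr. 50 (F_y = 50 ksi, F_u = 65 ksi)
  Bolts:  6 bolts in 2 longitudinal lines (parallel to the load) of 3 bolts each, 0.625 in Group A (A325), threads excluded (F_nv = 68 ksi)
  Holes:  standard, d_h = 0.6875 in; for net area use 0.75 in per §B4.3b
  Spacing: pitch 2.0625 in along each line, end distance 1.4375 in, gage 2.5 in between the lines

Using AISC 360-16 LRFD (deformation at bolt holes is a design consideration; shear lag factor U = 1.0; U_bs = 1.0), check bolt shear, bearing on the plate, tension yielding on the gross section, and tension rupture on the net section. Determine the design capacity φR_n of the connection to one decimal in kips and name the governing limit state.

164.5 kips (net-section rupture governs)

Bolt shear: A_b = π(0.625)²/4 = 0.3068 in². φR_n = 0.75 × 68 × 0.3068 × 6 × 2 = 187.8 kips.
Bearing (0.5 in plate, F_u = 65 ksi): end bolts L_c = 1.4375 − 0.6875/2 = 1.09375, R_n = min(1.2×1.09375×0.5×65, 2.4×0.625×0.5×65) = 42.656 kips/bolt; interior L_c = 2.0625 − 0.6875 = 1.375, R_n = 48.75 kips/bolt. φR_n = 0.75 × (2×42.656 + 4×48.75) = 210.2 kips.
Tension yield (gross): A_g = 8.25×0.5 = 4.125 in². φR_n = 0.90 × 50 × 4.125 = 185.6 kips.
Tension rupture (net): A_n = (8.25 − 2×0.75)×0.5 = 3.375 in² (U = 1.0, A_e = A_n). φR_n = 0.75 × 65 × 3.375 = 164.5 kips.
Governing: min(187.8, 210.2, 185.6, 164.5) = 164.5 kips → net-section rupture.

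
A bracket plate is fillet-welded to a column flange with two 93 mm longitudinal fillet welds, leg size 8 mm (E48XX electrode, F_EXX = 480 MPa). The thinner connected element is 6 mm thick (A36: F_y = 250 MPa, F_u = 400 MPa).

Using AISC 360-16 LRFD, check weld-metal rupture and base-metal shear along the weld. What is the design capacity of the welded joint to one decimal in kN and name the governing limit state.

Weld metal: throat = 0.707×8 = 5.656 mm, L = 2×93 = 186 mm. φR_n = 0.75 × 0.6 × 480 × 5.656 × 186 = 227.2 kN.
Base metal shear (6 mm plate): yield φR_n = 1.0×0.6×250×6×186 = 167.4 kN; rupture φR_n = 0.75×0.6×400×6×186 = 200.9 kN; take 167.4 kN (yield).
Governing: min(227.2, 167.4) = 167.4 kN → base-metal shear.

167.4 kN (base-metal shear governs)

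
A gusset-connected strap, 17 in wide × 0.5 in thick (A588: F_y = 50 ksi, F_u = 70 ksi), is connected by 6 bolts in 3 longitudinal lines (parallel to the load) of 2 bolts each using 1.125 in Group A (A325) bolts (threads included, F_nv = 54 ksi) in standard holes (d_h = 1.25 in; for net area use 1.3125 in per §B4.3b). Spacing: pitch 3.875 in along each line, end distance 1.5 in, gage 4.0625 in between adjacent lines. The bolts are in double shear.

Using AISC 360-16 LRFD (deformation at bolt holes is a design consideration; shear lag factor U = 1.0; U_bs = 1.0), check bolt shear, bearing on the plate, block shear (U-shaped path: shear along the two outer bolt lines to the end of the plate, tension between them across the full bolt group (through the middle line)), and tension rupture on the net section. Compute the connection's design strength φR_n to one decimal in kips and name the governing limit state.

Bolt shear: A_b = π(1.125)²/4 = 0.99402 in². φR_n = 0.75 × 54 × 0.99402 × 6 × 2 = 483.1 kips.
Bearing (0.5 in plate, F_u = 70 ksi): end bolts L_c = 1.5 − 1.25/2 = 0.875, R_n = min(1.2×0.875×0.5×70, 2.4×1.125×0.5×70) = 36.75 kips/bolt; interior L_c = 3.875 − 1.25 = 2.625, R_n = 94.5 kips/bolt. φR_n = 0.75 × (3×36.75 + 3×94.5) = 295.3 kips.
Block shear: shear path 2×[1.5+1×3.875] = 2×5.375 in, A_gv = 5.375, A_nv = 2×(5.375 − 1.5×1.3125)×0.5 = 3.4063 in²; tension across gage: (8.125 − 2×1.3125)×0.5 = 2.75 in². R_n = min(0.6×70×3.4063, 0.6×50×5.375) + 1.0×70×2.75 = min(143.06, 161.25) + 192.5 = 335.56 kips. φR_n = 0.75 × 335.56 = 251.7 kips.
Tension rupture (net): A_n = (17 − 3×1.3125)×0.5 = 6.5313 in² (U = 1.0, A_e = A_n). φR_n = 0.75 × 70 × 6.5313 = 342.9 kips.
Governing: min(483.1, 295.3, 251.7, 342.9) = 251.7 kips → block shear.

251.7 kips (block shear governs)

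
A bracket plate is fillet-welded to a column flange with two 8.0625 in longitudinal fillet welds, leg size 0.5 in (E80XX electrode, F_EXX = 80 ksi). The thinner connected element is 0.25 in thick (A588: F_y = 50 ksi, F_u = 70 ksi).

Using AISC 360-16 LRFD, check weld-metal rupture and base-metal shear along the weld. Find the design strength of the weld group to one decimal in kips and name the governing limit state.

Weld metal: throat = 0.707×0.5 = 0.3535 in, L = 2×8.0625 = 16.125 in. φR_n = 0.75 × 0.6 × 80 × 0.3535 × 16.125 = 205.2 kips.
Base metal shear (0.25 in plate): yield φR_n = 1.0×0.6×50×0.25×16.125 = 120.9 kips; rupture φR_n = 0.75×0.6×70×0.25×16.125 = 127.0 kips; take 120.9 kips (yield).
Governing: min(205.2, 120.9) = 120.9 kips → base-metal shear.

120.9 kips (base-metal shear governs)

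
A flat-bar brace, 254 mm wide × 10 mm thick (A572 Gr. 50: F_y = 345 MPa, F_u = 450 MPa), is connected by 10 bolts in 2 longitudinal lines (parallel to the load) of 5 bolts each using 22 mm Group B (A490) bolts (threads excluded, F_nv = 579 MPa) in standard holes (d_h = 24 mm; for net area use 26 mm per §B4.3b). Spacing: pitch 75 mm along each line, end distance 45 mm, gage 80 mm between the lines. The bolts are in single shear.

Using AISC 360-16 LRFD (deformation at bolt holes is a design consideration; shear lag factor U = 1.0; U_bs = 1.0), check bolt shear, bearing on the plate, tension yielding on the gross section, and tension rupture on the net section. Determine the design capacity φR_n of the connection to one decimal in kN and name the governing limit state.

681.8 kN (net-section rupture governs)

Bolt shear: A_b = π(22)²/4 = 380.13 mm². φR_n = 0.75 × 579 × 380.13 × 10 × 1 = 1650.7 kN.
Bearing (10 mm plate, F_u = 450 MPa): end bolts L_c = 45 − 24/2 = 33, R_n = min(1.2×33×10×450, 2.4×22×10×450) = 178.2 kN/bolt; interior L_c = 75 − 24 = 51, R_n = 237.6 kN/bolt. φR_n = 0.75 × (2×178.2 + 8×237.6) = 1692.9 kN.
Tension yield (gross): A_g = 254×10 = 2540 mm². φR_n = 0.90 × 345 × 2540 = 788.7 kN.
Tension rupture (net): A_n = (254 − 2×26)×10 = 2020 mm² (U = 1.0, A_e = A_n). φR_n = 0.75 × 450 × 2020 = 681.8 kN.
Governing: min(1650.7, 1692.9, 788.7, 681.8) = 681.8 kN → net-section rupture.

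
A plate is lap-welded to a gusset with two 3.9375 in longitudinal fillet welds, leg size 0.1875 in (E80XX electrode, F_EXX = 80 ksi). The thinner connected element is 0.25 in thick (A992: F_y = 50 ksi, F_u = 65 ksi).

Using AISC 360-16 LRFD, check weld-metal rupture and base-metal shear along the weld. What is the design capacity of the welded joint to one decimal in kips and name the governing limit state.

Weld metal: throat = 0.707×0.1875 = 0.13256 in, L = 2×3.9375 = 7.875 in. φR_n = 0.75 × 0.6 × 80 × 0.13256 × 7.875 = 37.6 kips.
Base metal shear (0.25 in plate): yield φR_n = 1.0×0.6×50×0.25×7.875 = 59.1 kips; rupture φR_n = 0.75×0.6×65×0.25×7.875 = 57.6 kips; take 57.6 kips (rupture).
Governing: min(37.6, 57.6) = 37.6 kips → weld metal.

37.6 kips (weld metal governs)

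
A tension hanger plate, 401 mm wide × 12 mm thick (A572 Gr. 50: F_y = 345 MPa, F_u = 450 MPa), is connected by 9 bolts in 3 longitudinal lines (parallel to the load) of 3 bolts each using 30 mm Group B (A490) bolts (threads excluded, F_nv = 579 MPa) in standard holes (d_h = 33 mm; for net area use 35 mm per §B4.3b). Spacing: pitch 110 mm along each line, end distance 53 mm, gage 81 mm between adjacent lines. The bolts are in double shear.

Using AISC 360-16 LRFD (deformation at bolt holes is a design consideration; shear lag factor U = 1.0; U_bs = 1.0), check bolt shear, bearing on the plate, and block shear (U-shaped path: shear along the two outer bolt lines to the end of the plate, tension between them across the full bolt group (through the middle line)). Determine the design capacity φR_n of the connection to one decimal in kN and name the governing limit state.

Bolt shear: A_b = π(30)²/4 = 706.86 mm². φR_n = 0.75 × 579 × 706.86 × 9 × 2 = 5525.2 kN.
Bearing (12 mm plate, F_u = 450 MPa): end bolts L_c = 53 − 33/2 = 36.5, R_n = min(1.2×36.5×12×450, 2.4×30×12×450) = 236.52 kN/bolt; interior L_c = 110 − 33 = 77, R_n = 388.8 kN/bolt. φR_n = 0.75 × (3×236.52 + 6×388.8) = 2281.8 kN.
Block shear: shear path 2×[53+2×110] = 2×273 mm, A_gv = 6552, A_nv = 2×(273 − 2.5×35)×12 = 4452 mm²; tension across gage: (162 − 2×35)×12 = 1104 mm². R_n = min(0.6×450×4452, 0.6×345×6552) + 1.0×450×1104 = min(1202, 1356.3) + 496.8 = 1698.8 kN. φR_n = 0.75 × 1698.8 = 1274.1 kN.
Governing: min(5525.2, 2281.8, 1274.1) = 1274.1 kN → block shear.

1274.1 kN (block shear governs)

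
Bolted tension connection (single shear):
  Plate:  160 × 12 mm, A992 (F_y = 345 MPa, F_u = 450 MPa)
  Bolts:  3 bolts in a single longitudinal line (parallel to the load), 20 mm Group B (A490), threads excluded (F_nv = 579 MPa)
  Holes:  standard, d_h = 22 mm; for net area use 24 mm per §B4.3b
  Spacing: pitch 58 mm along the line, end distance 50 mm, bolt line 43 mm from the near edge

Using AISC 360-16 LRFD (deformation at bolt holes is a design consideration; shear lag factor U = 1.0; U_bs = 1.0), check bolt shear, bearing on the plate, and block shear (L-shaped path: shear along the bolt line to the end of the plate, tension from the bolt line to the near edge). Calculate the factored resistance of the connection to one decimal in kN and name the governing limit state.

383.1 kN (block shear governs)

Bolt shear: A_b = π(20)²/4 = 314.16 mm². φR_n = 0.75 × 579 × 314.16 × 3 × 1 = 409.3 kN.
Bearing (12 mm plate, F_u = 450 MPa): end bolts L_c = 50 − 22/2 = 39, R_n = min(1.2×39×12×450, 2.4×20×12×450) = 252.72 kN/bolt; interior L_c = 58 − 22 = 36, R_n = 233.28 kN/bolt. φR_n = 0.75 × (1×252.72 + 2×233.28) = 539.5 kN.
Block shear: shear path 1×[50+2×58] = 1×166 mm, A_gv = 1992, A_nv = 1×(166 − 2.5×24)×12 = 1272 mm²; tension to near edge: (43 − 0.5×24)×12 = 372 mm². R_n = min(0.6×450×1272, 0.6×345×1992) + 1.0×450×372 = min(343.44, 412.34) + 167.4 = 510.84 kN. φR_n = 0.75 × 510.84 = 383.1 kN.
Governing: min(409.3, 539.5, 383.1) = 383.1 kN → block shear.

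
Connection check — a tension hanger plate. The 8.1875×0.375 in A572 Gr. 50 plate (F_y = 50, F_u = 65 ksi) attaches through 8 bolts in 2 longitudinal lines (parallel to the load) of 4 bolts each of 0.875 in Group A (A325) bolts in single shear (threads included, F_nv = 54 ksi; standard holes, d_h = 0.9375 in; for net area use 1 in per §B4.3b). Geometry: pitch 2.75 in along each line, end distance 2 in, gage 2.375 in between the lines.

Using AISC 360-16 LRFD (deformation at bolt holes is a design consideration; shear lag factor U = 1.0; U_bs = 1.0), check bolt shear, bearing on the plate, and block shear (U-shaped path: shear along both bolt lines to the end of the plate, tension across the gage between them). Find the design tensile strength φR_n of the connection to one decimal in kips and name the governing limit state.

Bolt shear: A_b = π(0.875)²/4 = 0.60132 in². φR_n = 0.75 × 54 × 0.60132 × 8 × 1 = 194.8 kips.
Bearing (0.375 in plate, F_u = 65 ksi): end bolts L_c = 2 − 0.9375/2 = 1.53125, R_n = min(1.2×1.53125×0.375×65, 2.4×0.875×0.375×65) = 44.789 kips/bolt; interior L_c = 2.75 − 0.9375 = 1.8125, R_n = 51.188 kips/bolt. φR_n = 0.75 × (2×44.789 + 6×51.188) = 297.5 kips.
Block shear: shear path 2×[2+3×2.75] = 2×10.25 in, A_gv = 7.6875, A_nv = 2×(10.25 − 3.5×1)×0.375 = 5.0625 in²; tension across gage: (2.375 − 1×1)×0.375 = 0.51563 in². R_n = min(0.6×65×5.0625, 0.6×50×7.6875) + 1.0×65×0.51563 = min(197.44, 230.63) + 33.516 = 230.96 kips. φR_n = 0.75 × 230.96 = 173.2 kips.
Governing: min(194.8, 297.5, 173.2) = 173.2 kips → block shear.

173.2 kips (block shear governs)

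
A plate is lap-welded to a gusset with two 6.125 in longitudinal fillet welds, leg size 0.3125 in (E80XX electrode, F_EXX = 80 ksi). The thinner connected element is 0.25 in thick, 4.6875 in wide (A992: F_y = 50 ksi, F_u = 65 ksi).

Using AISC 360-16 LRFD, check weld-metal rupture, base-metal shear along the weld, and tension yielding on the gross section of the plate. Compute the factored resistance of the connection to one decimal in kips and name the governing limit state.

Weld metal: throat = 0.707×0.3125 = 0.22094 in, L = 2×6.125 = 12.25 in. φR_n = 0.75 × 0.6 × 80 × 0.22094 × 12.25 = 97.4 kips.
Base metal shear (0.25 in plate): yield φR_n = 1.0×0.6×50×0.25×12.25 = 91.9 kips; rupture φR_n = 0.75×0.6×65×0.25×12.25 = 89.6 kips; take 89.6 kips (rupture).
Tension yield (gross): A_g = 4.6875×0.25 = 1.1719 in². φR_n = 0.90 × 50 × 1.1719 = 52.7 kips.
Governing: min(97.4, 89.6, 52.7) = 52.7 kips → gross-section yield.

52.7 kips (gross-section yield governs)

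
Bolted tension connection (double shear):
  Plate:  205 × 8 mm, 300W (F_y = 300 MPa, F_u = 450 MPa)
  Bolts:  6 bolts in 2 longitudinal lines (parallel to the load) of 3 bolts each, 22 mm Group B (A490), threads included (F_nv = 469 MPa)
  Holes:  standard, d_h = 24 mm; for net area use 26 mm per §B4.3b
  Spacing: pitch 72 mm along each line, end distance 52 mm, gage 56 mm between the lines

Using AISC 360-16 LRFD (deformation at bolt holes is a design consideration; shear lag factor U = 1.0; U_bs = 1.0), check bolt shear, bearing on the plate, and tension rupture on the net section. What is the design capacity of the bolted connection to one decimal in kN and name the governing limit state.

Bolt shear: A_b = π(22)²/4 = 380.13 mm². φR_n = 0.75 × 469 × 380.13 × 6 × 2 = 1604.5 kN.
Bearing (8 mm plate, F_u = 450 MPa): end bolts L_c = 52 − 24/2 = 40, R_n = min(1.2×40×8×450, 2.4×22×8×450) = 172.8 kN/bolt; interior L_c = 72 − 24 = 48, R_n = 190.08 kN/bolt. φR_n = 0.75 × (2×172.8 + 4×190.08) = 829.4 kN.
Tension rupture (net): A_n = (205 − 2×26)×8 = 1224 mm² (U = 1.0, A_e = A_n). φR_n = 0.75 × 450 × 1224 = 413.1 kN.
Governing: min(1604.5, 829.4, 413.1) = 413.1 kN → net-section rupture.

413.1 kN (net-section rupture governs)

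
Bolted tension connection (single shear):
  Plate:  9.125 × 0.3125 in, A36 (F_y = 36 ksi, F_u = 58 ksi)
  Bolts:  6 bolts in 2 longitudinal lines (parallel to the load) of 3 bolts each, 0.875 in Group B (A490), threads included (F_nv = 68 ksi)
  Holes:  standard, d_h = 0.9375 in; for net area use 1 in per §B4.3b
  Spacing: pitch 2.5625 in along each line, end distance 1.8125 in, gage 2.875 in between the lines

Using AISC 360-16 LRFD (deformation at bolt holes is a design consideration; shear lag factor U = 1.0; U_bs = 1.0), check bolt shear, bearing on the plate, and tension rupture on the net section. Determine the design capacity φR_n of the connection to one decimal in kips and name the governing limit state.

96.9 kips (net-section rupture governs)

Bolt shear: A_b = π(0.875)²/4 = 0.60132 in². φR_n = 0.75 × 68 × 0.60132 × 6 × 1 = 184.0 kips.
Bearing (0.3125 in plate, F_u = 58 ksi): end bolts L_c = 1.8125 − 0.9375/2 = 1.34375, R_n = min(1.2×1.34375×0.3125×58, 2.4×0.875×0.3125×58) = 29.227 kips/bolt; interior L_c = 2.5625 − 0.9375 = 1.625, R_n = 35.344 kips/bolt. φR_n = 0.75 × (2×29.227 + 4×35.344) = 149.9 kips.
Tension rupture (net): A_n = (9.125 − 2×1)×0.3125 = 2.2266 in² (U = 1.0, A_e = A_n). φR_n = 0.75 × 58 × 2.2266 = 96.9 kips.
Governing: min(184.0, 149.9, 96.9) = 96.9 kips → net-section rupture.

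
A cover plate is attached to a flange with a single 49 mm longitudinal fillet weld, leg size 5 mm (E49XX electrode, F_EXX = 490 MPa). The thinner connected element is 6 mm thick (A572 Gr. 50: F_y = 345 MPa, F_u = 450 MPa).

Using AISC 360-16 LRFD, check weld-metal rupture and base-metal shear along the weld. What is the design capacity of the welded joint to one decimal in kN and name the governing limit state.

Weld metal: throat = 0.707×5 = 3.535 mm, L = 49 mm. φR_n = 0.75 × 0.6 × 490 × 3.535 × 49 = 38.2 kN.
Base metal shear (6 mm plate): yield φR_n = 1.0×0.6×345×6×49 = 60.9 kN; rupture φR_n = 0.75×0.6×450×6×49 = 59.5 kN; take 59.5 kN (rupture).
Governing: min(38.2, 59.5) = 38.2 kN → weld metal.

38.2 kN (weld metal governs)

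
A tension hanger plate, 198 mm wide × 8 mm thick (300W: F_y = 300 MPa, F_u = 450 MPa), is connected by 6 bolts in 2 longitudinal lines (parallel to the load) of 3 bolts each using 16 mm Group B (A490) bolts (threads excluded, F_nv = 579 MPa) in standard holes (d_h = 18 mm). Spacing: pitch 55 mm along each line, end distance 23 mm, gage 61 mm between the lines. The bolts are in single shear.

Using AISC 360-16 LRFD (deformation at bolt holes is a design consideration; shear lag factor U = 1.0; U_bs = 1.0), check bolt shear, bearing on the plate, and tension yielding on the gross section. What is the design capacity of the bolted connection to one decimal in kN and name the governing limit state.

Bolt shear: A_b = π(16)²/4 = 201.06 mm². φR_n = 0.75 × 579 × 201.06 × 6 × 1 = 523.9 kN.
Bearing (8 mm plate, F_u = 450 MPa): end bolts L_c = 23 − 18/2 = 14, R_n = min(1.2×14×8×450, 2.4×16×8×450) = 60.48 kN/bolt; interior L_c = 55 − 18 = 37, R_n = 138.24 kN/bolt. φR_n = 0.75 × (2×60.48 + 4×138.24) = 505.4 kN.
Tension yield (gross): A_g = 198×8 = 1584 mm². φR_n = 0.90 × 300 × 1584 = 427.7 kN.
Governing: min(523.9, 505.4, 427.7) = 427.7 kN → gross-section yield.

427.7 kN (gross-section yield governs)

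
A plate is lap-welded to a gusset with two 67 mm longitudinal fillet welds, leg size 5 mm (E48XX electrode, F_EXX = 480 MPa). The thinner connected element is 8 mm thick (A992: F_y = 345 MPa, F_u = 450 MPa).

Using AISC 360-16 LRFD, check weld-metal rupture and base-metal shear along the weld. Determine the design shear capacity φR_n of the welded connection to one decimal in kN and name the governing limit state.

102.3 kN (weld metal governs)

Weld metal: throat = 0.707×5 = 3.535 mm, L = 2×67 = 134 mm. φR_n = 0.75 × 0.6 × 480 × 3.535 × 134 = 102.3 kN.
Base metal shear (8 mm plate): yield φR_n = 1.0×0.6×345×8×134 = 221.9 kN; rupture φR_n = 0.75×0.6×450×8×134 = 217.1 kN; take 217.1 kN (rupture).
Governing: min(102.3, 217.1) = 102.3 kN → weld metal.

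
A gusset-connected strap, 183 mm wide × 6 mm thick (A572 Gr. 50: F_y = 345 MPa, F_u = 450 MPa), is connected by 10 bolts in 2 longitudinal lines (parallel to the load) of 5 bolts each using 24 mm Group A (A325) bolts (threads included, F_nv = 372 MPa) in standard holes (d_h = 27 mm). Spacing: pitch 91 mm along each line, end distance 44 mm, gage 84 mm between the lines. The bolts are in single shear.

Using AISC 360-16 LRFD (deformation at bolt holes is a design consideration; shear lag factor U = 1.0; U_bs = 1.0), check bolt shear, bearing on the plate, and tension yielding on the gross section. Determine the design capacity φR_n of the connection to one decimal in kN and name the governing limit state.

Bolt shear: A_b = π(24)²/4 = 452.39 mm². φR_n = 0.75 × 372 × 452.39 × 10 × 1 = 1262.2 kN.
Bearing (6 mm plate, F_u = 450 MPa): end bolts L_c = 44 − 27/2 = 30.5, R_n = min(1.2×30.5×6×450, 2.4×24×6×450) = 98.82 kN/bolt; interior L_c = 91 − 27 = 64, R_n = 155.52 kN/bolt. φR_n = 0.75 × (2×98.82 + 8×155.52) = 1081.4 kN.
Tension yield (gross): A_g = 183×6 = 1098 mm². φR_n = 0.90 × 345 × 1098 = 340.9 kN.
Governing: min(1262.2, 1081.4, 340.9) = 340.9 kN → gross-section yield.

340.9 kN (gross-section yield governs)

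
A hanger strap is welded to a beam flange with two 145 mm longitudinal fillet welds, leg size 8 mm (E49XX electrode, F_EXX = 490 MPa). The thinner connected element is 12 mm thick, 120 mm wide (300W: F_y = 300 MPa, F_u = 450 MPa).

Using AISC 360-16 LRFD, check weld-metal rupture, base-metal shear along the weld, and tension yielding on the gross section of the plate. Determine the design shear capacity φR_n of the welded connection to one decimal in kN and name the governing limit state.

361.7 kN (weld metal governs)

Weld metal: throat = 0.707×8 = 5.656 mm, L = 2×145 = 290 mm. φR_n = 0.75 × 0.6 × 490 × 5.656 × 290 = 361.7 kN.
Base metal shear (12 mm plate): yield φR_n = 1.0×0.6×300×12×290 = 626.4 kN; rupture φR_n = 0.75×0.6×450×12×290 = 704.7 kN; take 626.4 kN (yield).
Tension yield (gross): A_g = 120×12 = 1440 mm². φR_n = 0.90 × 300 × 1440 = 388.8 kN.
Governing: min(361.7, 626.4, 388.8) = 361.7 kN → weld metal.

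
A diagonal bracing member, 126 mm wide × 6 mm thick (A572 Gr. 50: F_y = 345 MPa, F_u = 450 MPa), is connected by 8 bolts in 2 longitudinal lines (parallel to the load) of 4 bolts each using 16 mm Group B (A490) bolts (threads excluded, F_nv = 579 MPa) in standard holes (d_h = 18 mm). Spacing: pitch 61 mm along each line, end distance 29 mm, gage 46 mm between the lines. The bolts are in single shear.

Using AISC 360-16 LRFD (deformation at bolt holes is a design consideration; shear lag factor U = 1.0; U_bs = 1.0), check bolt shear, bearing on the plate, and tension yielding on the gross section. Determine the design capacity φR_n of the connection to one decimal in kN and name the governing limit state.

234.7 kN (gross-section yield governs)

Bolt shear: A_b = π(16)²/4 = 201.06 mm². φR_n = 0.75 × 579 × 201.06 × 8 × 1 = 698.5 kN.
Bearing (6 mm plate, F_u = 450 MPa): end bolts L_c = 29 − 18/2 = 20, R_n = min(1.2×20×6×450, 2.4×16×6×450) = 64.8 kN/bolt; interior L_c = 61 − 18 = 43, R_n = 103.68 kN/bolt. φR_n = 0.75 × (2×64.8 + 6×103.68) = 563.8 kN.
Tension yield (gross): A_g = 126×6 = 756 mm². φR_n = 0.90 × 345 × 756 = 234.7 kN.
Governing: min(698.5, 563.8, 234.7) = 234.7 kN → gross-section yield.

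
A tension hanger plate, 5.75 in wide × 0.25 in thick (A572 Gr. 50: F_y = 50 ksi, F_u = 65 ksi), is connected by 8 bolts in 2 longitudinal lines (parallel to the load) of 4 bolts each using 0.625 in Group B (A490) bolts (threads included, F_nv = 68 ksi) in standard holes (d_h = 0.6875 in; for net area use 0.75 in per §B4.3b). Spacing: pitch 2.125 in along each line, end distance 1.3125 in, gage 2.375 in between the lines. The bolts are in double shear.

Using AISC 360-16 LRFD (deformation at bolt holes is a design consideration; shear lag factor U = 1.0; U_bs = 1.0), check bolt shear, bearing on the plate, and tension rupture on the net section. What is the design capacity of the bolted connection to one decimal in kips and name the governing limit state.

Bolt shear: A_b = π(0.625)²/4 = 0.3068 in². φR_n = 0.75 × 68 × 0.3068 × 8 × 2 = 250.3 kips.
Bearing (0.25 in plate, F_u = 65 ksi): end bolts L_c = 1.3125 − 0.6875/2 = 0.96875, R_n = min(1.2×0.96875×0.25×65, 2.4×0.625×0.25×65) = 18.891 kips/bolt; interior L_c = 2.125 − 0.6875 = 1.4375, R_n = 24.375 kips/bolt. φR_n = 0.75 × (2×18.891 + 6×24.375) = 138.0 kips.
Tension rupture (net): A_n = (5.75 − 2×0.75)×0.25 = 1.0625 in² (U = 1.0, A_e = A_n). φR_n = 0.75 × 65 × 1.0625 = 51.8 kips.
Governing: min(250.3, 138.0, 51.8) = 51.8 kips → net-section rupture.

51.8 kips (net-section rupture governs)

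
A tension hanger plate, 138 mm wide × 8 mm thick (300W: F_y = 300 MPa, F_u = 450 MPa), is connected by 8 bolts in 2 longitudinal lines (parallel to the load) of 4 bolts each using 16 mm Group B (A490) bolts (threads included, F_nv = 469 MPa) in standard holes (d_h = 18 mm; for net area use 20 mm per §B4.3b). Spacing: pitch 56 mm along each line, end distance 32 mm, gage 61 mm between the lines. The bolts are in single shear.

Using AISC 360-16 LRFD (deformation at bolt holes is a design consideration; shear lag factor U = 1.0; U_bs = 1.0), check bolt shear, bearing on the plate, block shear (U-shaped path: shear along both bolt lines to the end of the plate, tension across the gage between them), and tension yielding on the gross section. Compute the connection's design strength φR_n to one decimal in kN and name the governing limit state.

298.1 kN (gross-section yield governs)

Bolt shear: A_b = π(16)²/4 = 201.06 mm². φR_n = 0.75 × 469 × 201.06 × 8 × 1 = 565.8 kN.
Bearing (8 mm plate, F_u = 450 MPa): end bolts L_c = 32 − 18/2 = 23, R_n = min(1.2×23×8×450, 2.4×16×8×450) = 99.36 kN/bolt; interior L_c = 56 − 18 = 38, R_n = 138.24 kN/bolt. φR_n = 0.75 × (2×99.36 + 6×138.24) = 771.1 kN.
Block shear: shear path 2×[32+3×56] = 2×200 mm, A_gv = 3200, A_nv = 2×(200 − 3.5×20)×8 = 2080 mm²; tension across gage: (61 − 1×20)×8 = 328 mm². R_n = min(0.6×450×2080, 0.6×300×3200) + 1.0×450×328 = min(561.6, 576) + 147.6 = 709.2 kN. φR_n = 0.75 × 709.2 = 531.9 kN.
Tension yield (gross): A_g = 138×8 = 1104 mm². φR_n = 0.90 × 300 × 1104 = 298.1 kN.
Governing: min(565.8, 771.1, 531.9, 298.1) = 298.1 kN → gross-section yield.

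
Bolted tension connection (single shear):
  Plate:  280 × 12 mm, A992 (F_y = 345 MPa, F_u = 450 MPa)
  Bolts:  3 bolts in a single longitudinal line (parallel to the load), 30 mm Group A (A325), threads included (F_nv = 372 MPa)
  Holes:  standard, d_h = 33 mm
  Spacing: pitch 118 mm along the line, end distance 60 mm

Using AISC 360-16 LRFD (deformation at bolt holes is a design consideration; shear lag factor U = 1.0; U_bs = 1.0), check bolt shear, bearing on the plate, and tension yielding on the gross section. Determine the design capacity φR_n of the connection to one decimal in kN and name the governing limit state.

591.6 kN (bolt shear governs)

Bolt shear: A_b = π(30)²/4 = 706.86 mm². φR_n = 0.75 × 372 × 706.86 × 3 × 1 = 591.6 kN.
Bearing (12 mm plate, F_u = 450 MPa): end bolts L_c = 60 − 33/2 = 43.5, R_n = min(1.2×43.5×12×450, 2.4×30×12×450) = 281.88 kN/bolt; interior L_c = 118 − 33 = 85, R_n = 388.8 kN/bolt. φR_n = 0.75 × (1×281.88 + 2×388.8) = 794.6 kN.
Tension yield (gross): A_g = 280×12 = 3360 mm². φR_n = 0.90 × 345 × 3360 = 1043.3 kN.
Governing: min(591.6, 794.6, 1043.3) = 591.6 kN → bolt shear.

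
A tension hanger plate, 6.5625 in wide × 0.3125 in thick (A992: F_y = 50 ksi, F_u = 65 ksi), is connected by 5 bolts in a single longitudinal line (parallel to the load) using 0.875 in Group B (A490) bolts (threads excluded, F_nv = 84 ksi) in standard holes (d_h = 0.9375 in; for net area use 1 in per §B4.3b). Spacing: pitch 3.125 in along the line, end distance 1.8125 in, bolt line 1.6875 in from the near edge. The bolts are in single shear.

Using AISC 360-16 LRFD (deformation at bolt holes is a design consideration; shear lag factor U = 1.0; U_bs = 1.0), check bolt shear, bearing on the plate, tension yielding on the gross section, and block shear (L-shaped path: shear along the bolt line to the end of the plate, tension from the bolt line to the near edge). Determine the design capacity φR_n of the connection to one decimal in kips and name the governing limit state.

92.3 kips (gross-section yield governs)

Bolt shear: A_b = π(0.875)²/4 = 0.60132 in². φR_n = 0.75 × 84 × 0.60132 × 5 × 1 = 189.4 kips.
Bearing (0.3125 in plate, F_u = 65 ksi): end bolts L_c = 1.8125 − 0.9375/2 = 1.34375, R_n = min(1.2×1.34375×0.3125×65, 2.4×0.875×0.3125×65) = 32.754 kips/bolt; interior L_c = 3.125 − 0.9375 = 2.1875, R_n = 42.656 kips/bolt. φR_n = 0.75 × (1×32.754 + 4×42.656) = 152.5 kips.
Tension yield (gross): A_g = 6.5625×0.3125 = 2.0508 in². φR_n = 0.90 × 50 × 2.0508 = 92.3 kips.
Block shear: shear path 1×[1.8125+4×3.125] = 1×14.3125 in, A_gv = 4.4727, A_nv = 1×(14.3125 − 4.5×1)×0.3125 = 3.0664 in²; tension to near edge: (1.6875 − 0.5×1)×0.3125 = 0.37109 in². R_n = min(0.6×65×3.0664, 0.6×50×4.4727) + 1.0×65×0.37109 = min(119.59, 134.18) + 24.121 = 143.71 kips. φR_n = 0.75 × 143.71 = 107.8 kips.
Governing: min(189.4, 152.5, 92.3, 107.8) = 92.3 kips → gross-section yield.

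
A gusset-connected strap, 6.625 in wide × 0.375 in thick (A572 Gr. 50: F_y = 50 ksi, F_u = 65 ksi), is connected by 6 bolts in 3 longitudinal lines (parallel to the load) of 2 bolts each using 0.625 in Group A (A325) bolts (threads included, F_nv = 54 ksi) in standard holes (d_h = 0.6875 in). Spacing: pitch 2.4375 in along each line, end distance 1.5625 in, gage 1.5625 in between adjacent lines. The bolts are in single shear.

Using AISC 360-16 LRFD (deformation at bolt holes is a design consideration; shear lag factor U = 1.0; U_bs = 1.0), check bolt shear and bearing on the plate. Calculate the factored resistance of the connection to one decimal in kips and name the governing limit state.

Bolt shear: A_b = π(0.625)²/4 = 0.3068 in². φR_n = 0.75 × 54 × 0.3068 × 6 × 1 = 74.6 kips.
Bearing (0.375 in plate, F_u = 65 ksi): end bolts L_c = 1.5625 − 0.6875/2 = 1.21875, R_n = min(1.2×1.21875×0.375×65, 2.4×0.625×0.375×65) = 35.648 kips/bolt; interior L_c = 2.4375 − 0.6875 = 1.75, R_n = 36.563 kips/bolt. φR_n = 0.75 × (3×35.648 + 3×36.563) = 162.5 kips.
Governing: min(74.6, 162.5) = 74.6 kips → bolt shear.

74.6 kips (bolt shear governs)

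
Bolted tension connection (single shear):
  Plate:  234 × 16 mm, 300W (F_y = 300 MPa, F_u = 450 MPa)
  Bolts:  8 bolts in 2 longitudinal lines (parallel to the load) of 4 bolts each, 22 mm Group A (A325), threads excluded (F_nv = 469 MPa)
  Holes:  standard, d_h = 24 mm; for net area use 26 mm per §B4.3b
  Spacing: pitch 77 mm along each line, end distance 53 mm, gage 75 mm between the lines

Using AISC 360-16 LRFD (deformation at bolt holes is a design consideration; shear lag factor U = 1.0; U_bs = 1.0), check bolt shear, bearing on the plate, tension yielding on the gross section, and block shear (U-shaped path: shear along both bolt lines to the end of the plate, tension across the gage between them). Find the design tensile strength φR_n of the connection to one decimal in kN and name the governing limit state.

Bolt shear: A_b = π(22)²/4 = 380.13 mm². φR_n = 0.75 × 469 × 380.13 × 8 × 1 = 1069.7 kN.
Bearing (16 mm plate, F_u = 450 MPa): end bolts L_c = 53 − 24/2 = 41, R_n = min(1.2×41×16×450, 2.4×22×16×450) = 354.24 kN/bolt; interior L_c = 77 − 24 = 53, R_n = 380.16 kN/bolt. φR_n = 0.75 × (2×354.24 + 6×380.16) = 2242.1 kN.
Tension yield (gross): A_g = 234×16 = 3744 mm². φR_n = 0.90 × 300 × 3744 = 1010.9 kN.
Block shear: shear path 2×[53+3×77] = 2×284 mm, A_gv = 9088, A_nv = 2×(284 − 3.5×26)×16 = 6176 mm²; tension across gage: (75 − 1×26)×16 = 784 mm². R_n = min(0.6×450×6176, 0.6×300×9088) + 1.0×450×784 = min(1667.5, 1635.8) + 352.8 = 1988.6 kN. φR_n = 0.75 × 1988.6 = 1491.5 kN.
Governing: min(1069.7, 2242.1, 1010.9, 1491.5) = 1010.9 kN → gross-section yield.

1010.9 kN (gross-section yield governs)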